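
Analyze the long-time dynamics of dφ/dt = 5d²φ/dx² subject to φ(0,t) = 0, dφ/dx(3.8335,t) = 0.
Long-time behavior: φ → 0. Heat escapes through the Dirichlet boundary.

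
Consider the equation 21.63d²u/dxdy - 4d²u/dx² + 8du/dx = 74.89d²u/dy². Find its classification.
Rewriting in standard form: -4d²u/dx² + 21.63d²u/dxdy - 74.89d²u/dy² + 8du/dx = 0. Elliptic. (A = -4, B = 21.63, C = -74.89 gives B² - 4AC = -730.3831.)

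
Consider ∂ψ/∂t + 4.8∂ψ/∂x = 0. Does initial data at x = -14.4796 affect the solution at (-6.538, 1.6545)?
Yes. The characteristic through (-6.538, 1.6545) passes through x = -14.4796.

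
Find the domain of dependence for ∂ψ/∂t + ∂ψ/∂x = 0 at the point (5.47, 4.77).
A single point: x = 0.7. The characteristic through (5.47, 4.77) is x - 1t = const, so x = 5.47 - 1·4.77 = 0.7.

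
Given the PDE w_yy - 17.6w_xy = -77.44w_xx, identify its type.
Rewriting in standard form: 77.44w_xx - 17.6w_xy + w_yy = 0. The second-order coefficients are A = 77.44, B = -17.6, C = 1. Since B² - 4AC = 0 = 0, this is a parabolic PDE.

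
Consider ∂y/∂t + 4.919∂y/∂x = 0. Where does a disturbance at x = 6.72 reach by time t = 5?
At x = 31.315. The characteristic carries data from (6.72, 0) to (31.315, 5).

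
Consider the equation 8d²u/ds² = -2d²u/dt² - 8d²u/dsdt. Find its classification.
Rewriting in standard form: 8d²u/ds² + 8d²u/dsdt + 2d²u/dt² = 0. Parabolic. (A = 8, B = 8, C = 2 gives B² - 4AC = 0.)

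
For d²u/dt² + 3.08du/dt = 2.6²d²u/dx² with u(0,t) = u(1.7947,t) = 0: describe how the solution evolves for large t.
u → 0. Damping (γ=3.08) dissipates energy; oscillations decay exponentially.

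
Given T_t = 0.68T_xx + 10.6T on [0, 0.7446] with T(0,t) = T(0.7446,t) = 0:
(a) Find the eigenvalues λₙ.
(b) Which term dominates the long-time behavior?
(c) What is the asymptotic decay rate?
Eigenvalues: λₙ = 0.68n²π²/0.7446² - 10.6.
First three modes:
  n=1: λ₁ = 0.68π²/0.7446² - 10.6 ≈ 1.505
  n=2: λ₂ = 2.72π²/0.7446² - 10.6 ≈ 37.82
  n=3: λ₃ = 6.12π²/0.7446² - 10.6 ≈ 98.344
Since 0.68π²/0.7446² ≈ 12.105 > 10.6, all λₙ > 0.
The n=1 mode decays slowest → dominates as t → ∞.
Asymptotic: T ~ c₁ sin(πx/0.7446) e^{-λ₁t} with decay rate λ₁ ≈ 1.505.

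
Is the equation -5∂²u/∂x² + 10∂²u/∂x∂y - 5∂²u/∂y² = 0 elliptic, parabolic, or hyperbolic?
Computing B² - 4AC with A = -5, B = 10, C = -5: discriminant = 0 (zero). Answer: parabolic.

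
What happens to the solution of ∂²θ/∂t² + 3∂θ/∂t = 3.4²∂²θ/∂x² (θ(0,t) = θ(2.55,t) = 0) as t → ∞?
θ → 0. Damping (γ=3) dissipates energy; oscillations decay exponentially.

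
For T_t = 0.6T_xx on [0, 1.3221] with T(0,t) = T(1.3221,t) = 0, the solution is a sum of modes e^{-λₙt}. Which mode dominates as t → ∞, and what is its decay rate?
Eigenvalues: λₙ = 0.6n²π²/1.3221².
First three modes:
  n=1: λ₁ = 0.6π²/1.3221² ≈ 3.388
  n=2: λ₂ = 2.4π²/1.3221² ≈ 13.551 (4× faster decay)
  n=3: λ₃ = 5.4π²/1.3221² ≈ 30.491 (9× faster decay)
As t → ∞, higher modes decay exponentially faster. The n=1 mode dominates: T ~ c₁ sin(πx/1.3221) e^{-λ₁t}.
Decay rate: λ₁ = 0.6π²/1.3221² ≈ 3.388.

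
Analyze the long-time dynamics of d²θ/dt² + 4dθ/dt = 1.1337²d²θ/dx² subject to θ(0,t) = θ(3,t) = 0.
Long-time behavior: θ → 0. Damping (γ=4) dissipates energy; oscillations decay exponentially.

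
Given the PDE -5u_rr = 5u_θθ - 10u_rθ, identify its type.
Rewriting in standard form: -5u_rr + 10u_rθ - 5u_θθ = 0. The second-order coefficients are A = -5, B = 10, C = -5. Since B² - 4AC = 0 = 0, this is a parabolic PDE.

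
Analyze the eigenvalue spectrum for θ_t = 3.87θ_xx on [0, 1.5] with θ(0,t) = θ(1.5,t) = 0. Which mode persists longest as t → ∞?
Eigenvalues: λₙ = 3.87n²π²/1.5².
First three modes:
  n=1: λ₁ = 3.87π²/1.5² ≈ 16.976
  n=2: λ₂ = 15.48π²/1.5² ≈ 67.903 (4× faster decay)
  n=3: λ₃ = 34.83π²/1.5² ≈ 152.781 (9× faster decay)
As t → ∞, higher modes decay exponentially faster. The n=1 mode dominates: θ ~ c₁ sin(πx/1.5) e^{-λ₁t}.
Decay rate: λ₁ = 3.87π²/1.5² ≈ 16.976.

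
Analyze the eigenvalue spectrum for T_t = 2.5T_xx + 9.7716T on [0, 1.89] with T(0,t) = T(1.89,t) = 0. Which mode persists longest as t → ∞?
Eigenvalues: λₙ = 2.5n²π²/1.89² - 9.7716.
First three modes:
  n=1: λ₁ = 2.5π²/1.89² - 9.7716 ≈ -2.864
  n=2: λ₂ = 10π²/1.89² - 9.7716 ≈ 17.858
  n=3: λ₃ = 22.5π²/1.89² - 9.7716 ≈ 52.395
Since 2.5π²/1.89² ≈ 6.907 < 9.7716, λ₁ < 0.
The n=1 mode grows fastest (−λₙ is largest for n=1) → dominates.
Asymptotic: T ~ c₁ sin(πx/1.89) e^{2.864t} (exponential growth at rate −λ₁ ≈ 2.864).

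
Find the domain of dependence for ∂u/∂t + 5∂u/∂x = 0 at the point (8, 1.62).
A single point: x = -0.1. The characteristic through (8, 1.62) is x - 5t = const, so x = 8 - 5·1.62 = -0.1.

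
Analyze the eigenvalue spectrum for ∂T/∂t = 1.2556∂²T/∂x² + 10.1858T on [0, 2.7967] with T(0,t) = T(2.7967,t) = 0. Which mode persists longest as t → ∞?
Eigenvalues: λₙ = 1.2556n²π²/2.7967² - 10.1858.
First three modes:
  n=1: λ₁ = 1.2556π²/2.7967² - 10.1858 ≈ -8.601
  n=2: λ₂ = 5.0224π²/2.7967² - 10.1858 ≈ -3.848
  n=3: λ₃ = 11.3004π²/2.7967² - 10.1858 ≈ 4.074
Since 1.2556π²/2.7967² ≈ 1.584 < 10.1858, λ₁ < 0.
The n=1 mode grows fastest (−λₙ is largest for n=1) → dominates.
Asymptotic: T ~ c₁ sin(πx/2.7967) e^{8.601t} (exponential growth at rate −λ₁ ≈ 8.601).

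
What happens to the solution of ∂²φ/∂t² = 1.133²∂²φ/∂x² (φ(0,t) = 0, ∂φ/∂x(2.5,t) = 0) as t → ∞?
φ oscillates (no decay). Energy is conserved; the solution oscillates indefinitely as standing waves.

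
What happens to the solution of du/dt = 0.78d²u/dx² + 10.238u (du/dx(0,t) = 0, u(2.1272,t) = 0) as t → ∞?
u grows unboundedly. Reaction dominates diffusion (r=10.238 > κπ²/(4L²)≈0.43); solution grows exponentially.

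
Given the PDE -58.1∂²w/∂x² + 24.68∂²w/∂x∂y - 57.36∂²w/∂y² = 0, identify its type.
The second-order coefficients are A = -58.1, B = 24.68, C = -57.36. Since B² - 4AC = -12721.3616 < 0, this is an elliptic PDE.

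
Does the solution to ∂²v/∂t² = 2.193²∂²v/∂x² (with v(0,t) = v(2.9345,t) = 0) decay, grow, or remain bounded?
v oscillates (no decay). Energy is conserved; the solution oscillates indefinitely as standing waves.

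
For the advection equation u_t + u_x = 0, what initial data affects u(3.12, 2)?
A single point: x = 1.12. The characteristic through (3.12, 2) is x - 1t = const, so x = 3.12 - 1·2 = 1.12.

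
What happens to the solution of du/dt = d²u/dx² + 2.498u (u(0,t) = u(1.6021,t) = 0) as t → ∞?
u → 0. Diffusion dominates reaction (r=2.498 < κπ²/L²≈3.85); solution decays.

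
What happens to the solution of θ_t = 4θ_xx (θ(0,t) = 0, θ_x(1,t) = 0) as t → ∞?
θ → 0. Heat escapes through the Dirichlet boundary.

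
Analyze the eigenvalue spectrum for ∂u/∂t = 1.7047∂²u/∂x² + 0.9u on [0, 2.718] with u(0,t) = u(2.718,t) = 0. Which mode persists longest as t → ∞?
Eigenvalues: λₙ = 1.7047n²π²/2.718² - 0.9.
First three modes:
  n=1: λ₁ = 1.7047π²/2.718² - 0.9 ≈ 1.377
  n=2: λ₂ = 6.8188π²/2.718² - 0.9 ≈ 8.21
  n=3: λ₃ = 15.3423π²/2.718² - 0.9 ≈ 19.597
Since 1.7047π²/2.718² ≈ 2.277 > 0.9, all λₙ > 0.
The n=1 mode decays slowest → dominates as t → ∞.
Asymptotic: u ~ c₁ sin(πx/2.718) e^{-λ₁t} with decay rate λ₁ ≈ 1.377.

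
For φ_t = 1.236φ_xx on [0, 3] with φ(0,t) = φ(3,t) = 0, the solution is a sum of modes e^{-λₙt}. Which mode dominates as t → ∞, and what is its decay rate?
Eigenvalues: λₙ = 1.236n²π²/3².
First three modes:
  n=1: λ₁ = 1.236π²/3² ≈ 1.355
  n=2: λ₂ = 4.944π²/3² ≈ 5.422 (4× faster decay)
  n=3: λ₃ = 11.124π²/3² ≈ 12.199 (9× faster decay)
As t → ∞, higher modes decay exponentially faster. The n=1 mode dominates: φ ~ c₁ sin(πx/3) e^{-λ₁t}.
Decay rate: λ₁ = 1.236π²/3² ≈ 1.355.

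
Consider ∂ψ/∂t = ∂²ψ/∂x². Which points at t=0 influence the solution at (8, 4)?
The entire real line. The heat equation has infinite propagation speed: any initial disturbance instantly affects all points (though exponentially small far away).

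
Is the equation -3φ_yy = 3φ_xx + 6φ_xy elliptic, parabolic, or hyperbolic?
Rewriting in standard form: -3φ_xx - 6φ_xy - 3φ_yy = 0. Computing B² - 4AC with A = -3, B = -6, C = -3: discriminant = 0 (zero). Answer: parabolic.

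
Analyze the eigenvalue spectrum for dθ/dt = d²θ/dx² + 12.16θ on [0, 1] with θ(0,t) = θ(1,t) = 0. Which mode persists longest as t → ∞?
Eigenvalues: λₙ = n²π²/1² - 12.16.
First three modes:
  n=1: λ₁ = π² - 12.16 ≈ -2.29
  n=2: λ₂ = 4π² - 12.16 ≈ 27.318
  n=3: λ₃ = 9π² - 12.16 ≈ 76.666
Since π² ≈ 9.87 < 12.16, λ₁ < 0.
The n=1 mode grows fastest (−λₙ is largest for n=1) → dominates.
Asymptotic: θ ~ c₁ sin(πx/1) e^{2.29t} (exponential growth at rate −λ₁ ≈ 2.29).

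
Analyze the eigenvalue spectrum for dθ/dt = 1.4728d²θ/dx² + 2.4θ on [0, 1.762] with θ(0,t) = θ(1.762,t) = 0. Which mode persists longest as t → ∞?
Eigenvalues: λₙ = 1.4728n²π²/1.762² - 2.4.
First three modes:
  n=1: λ₁ = 1.4728π²/1.762² - 2.4 ≈ 2.282
  n=2: λ₂ = 5.8912π²/1.762² - 2.4 ≈ 16.328
  n=3: λ₃ = 13.2552π²/1.762² - 2.4 ≈ 39.738
Since 1.4728π²/1.762² ≈ 4.682 > 2.4, all λₙ > 0.
The n=1 mode decays slowest → dominates as t → ∞.
Asymptotic: θ ~ c₁ sin(πx/1.762) e^{-λ₁t} with decay rate λ₁ ≈ 2.282.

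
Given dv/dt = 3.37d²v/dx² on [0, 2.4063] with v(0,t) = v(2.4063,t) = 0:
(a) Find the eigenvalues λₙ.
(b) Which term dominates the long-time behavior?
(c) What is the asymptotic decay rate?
Eigenvalues: λₙ = 3.37n²π²/2.4063².
First three modes:
  n=1: λ₁ = 3.37π²/2.4063² ≈ 5.744
  n=2: λ₂ = 13.48π²/2.4063² ≈ 22.977 (4× faster decay)
  n=3: λ₃ = 30.33π²/2.4063² ≈ 51.698 (9× faster decay)
As t → ∞, higher modes decay exponentially faster. The n=1 mode dominates: v ~ c₁ sin(πx/2.4063) e^{-λ₁t}.
Decay rate: λ₁ = 3.37π²/2.4063² ≈ 5.744.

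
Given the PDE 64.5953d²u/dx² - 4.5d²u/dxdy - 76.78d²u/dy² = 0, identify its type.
The second-order coefficients are A = 64.5953, B = -4.5, C = -76.78. Since B² - 4AC = 19858.758536 > 0, this is a hyperbolic PDE.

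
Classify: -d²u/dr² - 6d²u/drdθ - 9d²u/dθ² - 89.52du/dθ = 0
Parabolic (discriminant = 0).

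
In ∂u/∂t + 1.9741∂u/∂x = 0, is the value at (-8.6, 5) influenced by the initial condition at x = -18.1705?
No. Only data at x = -18.4705 affects (-8.6, 5). Advection has one-way propagation along characteristics.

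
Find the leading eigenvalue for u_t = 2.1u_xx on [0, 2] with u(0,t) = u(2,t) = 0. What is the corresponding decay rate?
Eigenvalues: λₙ = 2.1n²π²/2².
First three modes:
  n=1: λ₁ = 2.1π²/2² ≈ 5.182
  n=2: λ₂ = 8.4π²/2² ≈ 20.726 (4× faster decay)
  n=3: λ₃ = 18.9π²/2² ≈ 46.634 (9× faster decay)
As t → ∞, higher modes decay exponentially faster. The n=1 mode dominates: u ~ c₁ sin(πx/2) e^{-λ₁t}.
Decay rate: λ₁ = 2.1π²/2² ≈ 5.182.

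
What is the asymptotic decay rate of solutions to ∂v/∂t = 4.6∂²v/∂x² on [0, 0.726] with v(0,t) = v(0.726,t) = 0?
Eigenvalues: λₙ = 4.6n²π²/0.726².
First three modes:
  n=1: λ₁ = 4.6π²/0.726² ≈ 86.136
  n=2: λ₂ = 18.4π²/0.726² ≈ 344.544 (4× faster decay)
  n=3: λ₃ = 41.4π²/0.726² ≈ 775.223 (9× faster decay)
As t → ∞, higher modes decay exponentially faster. The n=1 mode dominates: v ~ c₁ sin(πx/0.726) e^{-λ₁t}.
Decay rate: λ₁ = 4.6π²/0.726² ≈ 86.136.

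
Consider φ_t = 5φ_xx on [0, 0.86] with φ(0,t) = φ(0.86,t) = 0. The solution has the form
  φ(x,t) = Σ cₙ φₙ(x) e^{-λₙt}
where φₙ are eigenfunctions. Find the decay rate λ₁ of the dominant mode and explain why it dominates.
Eigenvalues: λₙ = 5n²π²/0.86².
First three modes:
  n=1: λ₁ = 5π²/0.86² ≈ 66.723
  n=2: λ₂ = 20π²/0.86² ≈ 266.89 (4× faster decay)
  n=3: λ₃ = 45π²/0.86² ≈ 600.503 (9× faster decay)
As t → ∞, higher modes decay exponentially faster. The n=1 mode dominates: φ ~ c₁ sin(πx/0.86) e^{-λ₁t}.
Decay rate: λ₁ = 5π²/0.86² ≈ 66.723.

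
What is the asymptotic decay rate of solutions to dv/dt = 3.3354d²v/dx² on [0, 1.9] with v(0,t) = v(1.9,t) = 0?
Eigenvalues: λₙ = 3.3354n²π²/1.9².
First three modes:
  n=1: λ₁ = 3.3354π²/1.9² ≈ 9.119
  n=2: λ₂ = 13.3416π²/1.9² ≈ 36.475 (4× faster decay)
  n=3: λ₃ = 30.0186π²/1.9² ≈ 82.07 (9× faster decay)
As t → ∞, higher modes decay exponentially faster. The n=1 mode dominates: v ~ c₁ sin(πx/1.9) e^{-λ₁t}.
Decay rate: λ₁ = 3.3354π²/1.9² ≈ 9.119.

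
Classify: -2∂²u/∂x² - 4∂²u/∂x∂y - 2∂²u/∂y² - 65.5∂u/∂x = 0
Parabolic (discriminant = 0).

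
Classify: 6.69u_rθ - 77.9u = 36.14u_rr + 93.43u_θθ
Rewriting in standard form: -36.14u_rr + 6.69u_rθ - 93.43u_θθ - 77.9u = 0. Elliptic (discriminant = -13461.4847).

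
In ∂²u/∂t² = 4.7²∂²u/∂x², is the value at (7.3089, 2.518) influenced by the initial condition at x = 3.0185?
Yes. The domain of dependence is [-4.5257, 19.1435], and 3.0185 ∈ [-4.5257, 19.1435].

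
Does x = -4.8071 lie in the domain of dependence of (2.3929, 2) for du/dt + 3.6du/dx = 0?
Yes. The characteristic through (2.3929, 2) passes through x = -4.8071.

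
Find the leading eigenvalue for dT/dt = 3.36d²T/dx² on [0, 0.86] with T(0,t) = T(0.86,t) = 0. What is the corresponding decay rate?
Eigenvalues: λₙ = 3.36n²π²/0.86².
First three modes:
  n=1: λ₁ = 3.36π²/0.86² ≈ 44.838
  n=2: λ₂ = 13.44π²/0.86² ≈ 179.35 (4× faster decay)
  n=3: λ₃ = 30.24π²/0.86² ≈ 403.538 (9× faster decay)
As t → ∞, higher modes decay exponentially faster. The n=1 mode dominates: T ~ c₁ sin(πx/0.86) e^{-λ₁t}.
Decay rate: λ₁ = 3.36π²/0.86² ≈ 44.838.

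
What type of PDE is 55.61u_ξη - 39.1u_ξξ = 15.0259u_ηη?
Rewriting in standard form: -39.1u_ξξ + 55.61u_ξη - 15.0259u_ηη = 0. With A = -39.1, B = 55.61, C = -15.0259, the discriminant is 742.42134. This is a hyperbolic PDE.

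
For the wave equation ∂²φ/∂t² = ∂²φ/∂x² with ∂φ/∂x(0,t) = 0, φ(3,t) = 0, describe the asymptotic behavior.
φ oscillates (no decay). Energy is conserved; the solution oscillates indefinitely as standing waves.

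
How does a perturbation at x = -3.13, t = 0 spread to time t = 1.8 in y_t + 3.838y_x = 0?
At x = 3.7784. The characteristic carries data from (-3.13, 0) to (3.7784, 1.8).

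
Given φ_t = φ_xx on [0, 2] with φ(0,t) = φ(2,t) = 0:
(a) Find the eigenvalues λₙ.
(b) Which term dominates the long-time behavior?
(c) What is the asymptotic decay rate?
Eigenvalues: λₙ = n²π²/2².
First three modes:
  n=1: λ₁ = π²/2² ≈ 2.467
  n=2: λ₂ = 4π²/2² ≈ 9.87 (4× faster decay)
  n=3: λ₃ = 9π²/2² ≈ 22.207 (9× faster decay)
As t → ∞, higher modes decay exponentially faster. The n=1 mode dominates: φ ~ c₁ sin(πx/2) e^{-λ₁t}.
Decay rate: λ₁ = π²/2² ≈ 2.467.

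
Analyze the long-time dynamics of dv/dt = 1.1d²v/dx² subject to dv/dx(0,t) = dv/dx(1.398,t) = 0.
Long-time behavior: v → constant (steady state). Heat is conserved (no flux at boundaries); solution approaches the spatial average.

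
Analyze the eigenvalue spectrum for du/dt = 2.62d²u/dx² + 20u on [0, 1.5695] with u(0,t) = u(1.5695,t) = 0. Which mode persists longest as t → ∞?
Eigenvalues: λₙ = 2.62n²π²/1.5695² - 20.
First three modes:
  n=1: λ₁ = 2.62π²/1.5695² - 20 ≈ -9.503
  n=2: λ₂ = 10.48π²/1.5695² - 20 ≈ 21.989
  n=3: λ₃ = 23.58π²/1.5695² - 20 ≈ 74.476
Since 2.62π²/1.5695² ≈ 10.497 < 20, λ₁ < 0.
The n=1 mode grows fastest (−λₙ is largest for n=1) → dominates.
Asymptotic: u ~ c₁ sin(πx/1.5695) e^{9.503t} (exponential growth at rate −λ₁ ≈ 9.503).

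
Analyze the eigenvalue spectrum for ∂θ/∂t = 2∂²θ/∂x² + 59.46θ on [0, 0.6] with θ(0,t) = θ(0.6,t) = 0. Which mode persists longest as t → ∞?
Eigenvalues: λₙ = 2n²π²/0.6² - 59.46.
First three modes:
  n=1: λ₁ = 2π²/0.6² - 59.46 ≈ -4.629
  n=2: λ₂ = 8π²/0.6² - 59.46 ≈ 159.865
  n=3: λ₃ = 18π²/0.6² - 59.46 ≈ 434.02
Since 2π²/0.6² ≈ 54.831 < 59.46, λ₁ < 0.
The n=1 mode grows fastest (−λₙ is largest for n=1) → dominates.
Asymptotic: θ ~ c₁ sin(πx/0.6) e^{4.629t} (exponential growth at rate −λ₁ ≈ 4.629).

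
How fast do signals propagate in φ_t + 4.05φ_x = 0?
Speed = 4.05. Information travels along x - 4.05t = const (rightward).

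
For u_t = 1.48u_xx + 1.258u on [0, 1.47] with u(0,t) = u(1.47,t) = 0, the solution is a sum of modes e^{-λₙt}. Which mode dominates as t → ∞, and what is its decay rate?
Eigenvalues: λₙ = 1.48n²π²/1.47² - 1.258.
First three modes:
  n=1: λ₁ = 1.48π²/1.47² - 1.258 ≈ 5.502
  n=2: λ₂ = 5.92π²/1.47² - 1.258 ≈ 25.781
  n=3: λ₃ = 13.32π²/1.47² - 1.258 ≈ 59.579
Since 1.48π²/1.47² ≈ 6.76 > 1.258, all λₙ > 0.
The n=1 mode decays slowest → dominates as t → ∞.
Asymptotic: u ~ c₁ sin(πx/1.47) e^{-λ₁t} with decay rate λ₁ ≈ 5.502.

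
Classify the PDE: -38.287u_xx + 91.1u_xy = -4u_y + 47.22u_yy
Rewriting in standard form: -38.287u_xx + 91.1u_xy - 47.22u_yy + 4u_y = 0. A = -38.287, B = 91.1, C = -47.22. Discriminant B² - 4AC = 1067.56144. Since 1067.56144 > 0, hyperbolic.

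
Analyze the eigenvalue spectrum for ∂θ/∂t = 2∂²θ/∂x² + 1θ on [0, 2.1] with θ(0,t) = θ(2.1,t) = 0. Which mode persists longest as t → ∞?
Eigenvalues: λₙ = 2n²π²/2.1² - 1.
First three modes:
  n=1: λ₁ = 2π²/2.1² - 1 ≈ 3.476
  n=2: λ₂ = 8π²/2.1² - 1 ≈ 16.904
  n=3: λ₃ = 18π²/2.1² - 1 ≈ 39.284
Since 2π²/2.1² ≈ 4.476 > 1, all λₙ > 0.
The n=1 mode decays slowest → dominates as t → ∞.
Asymptotic: θ ~ c₁ sin(πx/2.1) e^{-λ₁t} with decay rate λ₁ ≈ 3.476.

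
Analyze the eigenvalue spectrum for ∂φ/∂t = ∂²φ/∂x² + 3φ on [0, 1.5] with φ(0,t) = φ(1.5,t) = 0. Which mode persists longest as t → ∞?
Eigenvalues: λₙ = n²π²/1.5² - 3.
First three modes:
  n=1: λ₁ = π²/1.5² - 3 ≈ 1.386
  n=2: λ₂ = 4π²/1.5² - 3 ≈ 14.546
  n=3: λ₃ = 9π²/1.5² - 3 ≈ 36.478
Since π²/1.5² ≈ 4.386 > 3, all λₙ > 0.
The n=1 mode decays slowest → dominates as t → ∞.
Asymptotic: φ ~ c₁ sin(πx/1.5) e^{-λ₁t} with decay rate λ₁ ≈ 1.386.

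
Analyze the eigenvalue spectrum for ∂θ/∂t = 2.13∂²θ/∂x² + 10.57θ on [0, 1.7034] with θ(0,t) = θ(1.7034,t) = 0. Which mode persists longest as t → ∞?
Eigenvalues: λₙ = 2.13n²π²/1.7034² - 10.57.
First three modes:
  n=1: λ₁ = 2.13π²/1.7034² - 10.57 ≈ -3.325
  n=2: λ₂ = 8.52π²/1.7034² - 10.57 ≈ 18.411
  n=3: λ₃ = 19.17π²/1.7034² - 10.57 ≈ 54.636
Since 2.13π²/1.7034² ≈ 7.245 < 10.57, λ₁ < 0.
The n=1 mode grows fastest (−λₙ is largest for n=1) → dominates.
Asymptotic: θ ~ c₁ sin(πx/1.7034) e^{3.325t} (exponential growth at rate −λ₁ ≈ 3.325).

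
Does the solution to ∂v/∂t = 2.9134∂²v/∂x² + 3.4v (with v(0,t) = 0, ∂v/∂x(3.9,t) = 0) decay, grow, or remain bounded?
v grows unboundedly. Reaction dominates diffusion (r=3.4 > κπ²/(4L²)≈0.47); solution grows exponentially.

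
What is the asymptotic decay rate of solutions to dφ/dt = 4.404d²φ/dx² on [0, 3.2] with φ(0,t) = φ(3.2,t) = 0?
Eigenvalues: λₙ = 4.404n²π²/3.2².
First three modes:
  n=1: λ₁ = 4.404π²/3.2² ≈ 4.245
  n=2: λ₂ = 17.616π²/3.2² ≈ 16.979 (4× faster decay)
  n=3: λ₃ = 39.636π²/3.2² ≈ 38.202 (9× faster decay)
As t → ∞, higher modes decay exponentially faster. The n=1 mode dominates: φ ~ c₁ sin(πx/3.2) e^{-λ₁t}.
Decay rate: λ₁ = 4.404π²/3.2² ≈ 4.245.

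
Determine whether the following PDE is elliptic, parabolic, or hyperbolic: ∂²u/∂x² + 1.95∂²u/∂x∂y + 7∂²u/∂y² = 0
Coefficients: A = 1, B = 1.95, C = 7. B² - 4AC = -24.1975, which is negative, so the equation is elliptic.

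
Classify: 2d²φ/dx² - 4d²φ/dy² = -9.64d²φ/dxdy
Rewriting in standard form: 2d²φ/dx² + 9.64d²φ/dxdy - 4d²φ/dy² = 0. Hyperbolic (discriminant = 124.9296).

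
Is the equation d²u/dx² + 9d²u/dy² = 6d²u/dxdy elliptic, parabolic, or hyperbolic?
Rewriting in standard form: d²u/dx² - 6d²u/dxdy + 9d²u/dy² = 0. Computing B² - 4AC with A = 1, B = -6, C = 9: discriminant = 0 (zero). Answer: parabolic.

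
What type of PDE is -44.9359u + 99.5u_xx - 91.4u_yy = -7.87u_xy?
Rewriting in standard form: 99.5u_xx + 7.87u_xy - 91.4u_yy - 44.9359u = 0. With A = 99.5, B = 7.87, C = -91.4, the discriminant is 36439.1369. This is a hyperbolic PDE.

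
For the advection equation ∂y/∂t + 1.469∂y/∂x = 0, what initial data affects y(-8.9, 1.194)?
A single point: x = -10.653986. The characteristic through (-8.9, 1.194) is x - 1.469t = const, so x = -8.9 - 1.469·1.194 = -10.653986.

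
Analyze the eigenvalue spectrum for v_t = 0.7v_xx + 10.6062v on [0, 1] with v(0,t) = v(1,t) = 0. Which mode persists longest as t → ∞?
Eigenvalues: λₙ = 0.7n²π²/1² - 10.6062.
First three modes:
  n=1: λ₁ = 0.7π² - 10.6062 ≈ -3.697
  n=2: λ₂ = 2.8π² - 10.6062 ≈ 17.029
  n=3: λ₃ = 6.3π² - 10.6062 ≈ 51.572
Since 0.7π² ≈ 6.909 < 10.6062, λ₁ < 0.
The n=1 mode grows fastest (−λₙ is largest for n=1) → dominates.
Asymptotic: v ~ c₁ sin(πx/1) e^{3.697t} (exponential growth at rate −λ₁ ≈ 3.697).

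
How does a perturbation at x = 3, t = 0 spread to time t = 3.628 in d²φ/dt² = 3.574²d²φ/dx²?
Domain of influence: [-9.966472, 15.966472]. Data at x = 3 spreads outward at speed 3.574.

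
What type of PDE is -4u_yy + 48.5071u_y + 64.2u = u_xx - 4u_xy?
Rewriting in standard form: -u_xx + 4u_xy - 4u_yy + 48.5071u_y + 64.2u = 0. With A = -1, B = 4, C = -4, the discriminant is 0. This is a parabolic PDE.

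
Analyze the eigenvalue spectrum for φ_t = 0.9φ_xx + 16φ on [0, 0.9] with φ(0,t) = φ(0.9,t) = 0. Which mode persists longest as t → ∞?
Eigenvalues: λₙ = 0.9n²π²/0.9² - 16.
First three modes:
  n=1: λ₁ = 0.9π²/0.9² - 16 ≈ -5.034
  n=2: λ₂ = 3.6π²/0.9² - 16 ≈ 27.865
  n=3: λ₃ = 8.1π²/0.9² - 16 ≈ 82.696
Since 0.9π²/0.9² ≈ 10.966 < 16, λ₁ < 0.
The n=1 mode grows fastest (−λₙ is largest for n=1) → dominates.
Asymptotic: φ ~ c₁ sin(πx/0.9) e^{5.034t} (exponential growth at rate −λ₁ ≈ 5.034).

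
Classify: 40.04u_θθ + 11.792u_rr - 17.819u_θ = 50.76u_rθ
Rewriting in standard form: 11.792u_rr - 50.76u_rθ + 40.04u_θθ - 17.819u_θ = 0. Hyperbolic (discriminant = 687.97088).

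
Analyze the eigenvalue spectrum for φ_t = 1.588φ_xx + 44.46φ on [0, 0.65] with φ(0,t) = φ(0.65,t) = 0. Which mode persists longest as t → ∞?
Eigenvalues: λₙ = 1.588n²π²/0.65² - 44.46.
First three modes:
  n=1: λ₁ = 1.588π²/0.65² - 44.46 ≈ -7.364
  n=2: λ₂ = 6.352π²/0.65² - 44.46 ≈ 103.923
  n=3: λ₃ = 14.292π²/0.65² - 44.46 ≈ 289.401
Since 1.588π²/0.65² ≈ 37.096 < 44.46, λ₁ < 0.
The n=1 mode grows fastest (−λₙ is largest for n=1) → dominates.
Asymptotic: φ ~ c₁ sin(πx/0.65) e^{7.364t} (exponential growth at rate −λ₁ ≈ 7.364).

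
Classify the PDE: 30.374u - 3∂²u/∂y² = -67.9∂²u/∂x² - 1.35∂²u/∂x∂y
Rewriting in standard form: 67.9∂²u/∂x² + 1.35∂²u/∂x∂y - 3∂²u/∂y² + 30.374u = 0. A = 67.9, B = 1.35, C = -3. Discriminant B² - 4AC = 816.6225. Since 816.6225 > 0, hyperbolic.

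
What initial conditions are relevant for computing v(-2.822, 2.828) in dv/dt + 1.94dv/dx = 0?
A single point: x = -8.30832. The characteristic through (-2.822, 2.828) is x - 1.94t = const, so x = -2.822 - 1.94·2.828 = -8.30832.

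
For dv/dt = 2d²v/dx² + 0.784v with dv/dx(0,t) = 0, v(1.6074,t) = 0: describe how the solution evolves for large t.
v → 0. Diffusion dominates reaction (r=0.784 < κπ²/(4L²)≈1.91); solution decays.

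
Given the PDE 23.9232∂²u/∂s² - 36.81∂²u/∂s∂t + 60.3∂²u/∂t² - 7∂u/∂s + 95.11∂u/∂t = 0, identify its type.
The second-order coefficients are A = 23.9232, B = -36.81, C = 60.3. Since B² - 4AC = -4415.29974 < 0, this is an elliptic PDE.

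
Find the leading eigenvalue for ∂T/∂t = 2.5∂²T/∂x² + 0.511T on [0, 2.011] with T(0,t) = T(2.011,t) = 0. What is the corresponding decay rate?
Eigenvalues: λₙ = 2.5n²π²/2.011² - 0.511.
First three modes:
  n=1: λ₁ = 2.5π²/2.011² - 0.511 ≈ 5.59
  n=2: λ₂ = 10π²/2.011² - 0.511 ≈ 23.894
  n=3: λ₃ = 22.5π²/2.011² - 0.511 ≈ 54.4
Since 2.5π²/2.011² ≈ 6.101 > 0.511, all λₙ > 0.
The n=1 mode decays slowest → dominates as t → ∞.
Asymptotic: T ~ c₁ sin(πx/2.011) e^{-λ₁t} with decay rate λ₁ ≈ 5.59.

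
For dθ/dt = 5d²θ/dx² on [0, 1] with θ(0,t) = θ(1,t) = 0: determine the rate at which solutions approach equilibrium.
Eigenvalues: λₙ = 5n²π².
First three modes:
  n=1: λ₁ = 5π² ≈ 49.348
  n=2: λ₂ = 20π² ≈ 197.392 (4× faster decay)
  n=3: λ₃ = 45π² ≈ 444.132 (9× faster decay)
As t → ∞, higher modes decay exponentially faster. The n=1 mode dominates: θ ~ c₁ sin(πx) e^{-λ₁t}.
Decay rate: λ₁ = 5π² ≈ 49.348.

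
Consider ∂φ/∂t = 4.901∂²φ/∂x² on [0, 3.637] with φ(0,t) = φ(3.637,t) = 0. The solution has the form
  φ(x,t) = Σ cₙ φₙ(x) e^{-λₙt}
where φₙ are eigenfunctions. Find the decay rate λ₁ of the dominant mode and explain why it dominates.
Eigenvalues: λₙ = 4.901n²π²/3.637².
First three modes:
  n=1: λ₁ = 4.901π²/3.637² ≈ 3.657
  n=2: λ₂ = 19.604π²/3.637² ≈ 14.627 (4× faster decay)
  n=3: λ₃ = 44.109π²/3.637² ≈ 32.911 (9× faster decay)
As t → ∞, higher modes decay exponentially faster. The n=1 mode dominates: φ ~ c₁ sin(πx/3.637) e^{-λ₁t}.
Decay rate: λ₁ = 4.901π²/3.637² ≈ 3.657.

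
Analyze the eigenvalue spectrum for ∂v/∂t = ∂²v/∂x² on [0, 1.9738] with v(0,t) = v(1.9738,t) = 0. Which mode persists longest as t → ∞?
Eigenvalues: λₙ = n²π²/1.9738².
First three modes:
  n=1: λ₁ = π²/1.9738² ≈ 2.533
  n=2: λ₂ = 4π²/1.9738² ≈ 10.133 (4× faster decay)
  n=3: λ₃ = 9π²/1.9738² ≈ 22.8 (9× faster decay)
As t → ∞, higher modes decay exponentially faster. The n=1 mode dominates: v ~ c₁ sin(πx/1.9738) e^{-λ₁t}.
Decay rate: λ₁ = π²/1.9738² ≈ 2.533.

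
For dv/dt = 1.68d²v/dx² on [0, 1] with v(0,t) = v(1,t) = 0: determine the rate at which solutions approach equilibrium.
Eigenvalues: λₙ = 1.68n²π².
First three modes:
  n=1: λ₁ = 1.68π² ≈ 16.581
  n=2: λ₂ = 6.72π² ≈ 66.324 (4× faster decay)
  n=3: λ₃ = 15.12π² ≈ 149.228 (9× faster decay)
As t → ∞, higher modes decay exponentially faster. The n=1 mode dominates: v ~ c₁ sin(πx) e^{-λ₁t}.
Decay rate: λ₁ = 1.68π² ≈ 16.581.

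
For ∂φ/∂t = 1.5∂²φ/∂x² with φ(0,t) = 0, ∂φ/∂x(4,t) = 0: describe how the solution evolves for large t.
φ → 0. Heat escapes through the Dirichlet boundary.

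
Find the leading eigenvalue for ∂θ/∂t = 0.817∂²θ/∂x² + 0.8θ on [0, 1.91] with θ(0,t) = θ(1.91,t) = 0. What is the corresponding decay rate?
Eigenvalues: λₙ = 0.817n²π²/1.91² - 0.8.
First three modes:
  n=1: λ₁ = 0.817π²/1.91² - 0.8 ≈ 1.41
  n=2: λ₂ = 3.268π²/1.91² - 0.8 ≈ 8.041
  n=3: λ₃ = 7.353π²/1.91² - 0.8 ≈ 19.093
Since 0.817π²/1.91² ≈ 2.21 > 0.8, all λₙ > 0.
The n=1 mode decays slowest → dominates as t → ∞.
Asymptotic: θ ~ c₁ sin(πx/1.91) e^{-λ₁t} with decay rate λ₁ ≈ 1.41.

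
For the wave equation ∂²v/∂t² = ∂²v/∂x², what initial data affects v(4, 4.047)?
Domain of dependence: [-0.047, 8.047]. Signals travel at speed 1, so data within |x - 4| ≤ 1·4.047 = 4.047 can reach the point.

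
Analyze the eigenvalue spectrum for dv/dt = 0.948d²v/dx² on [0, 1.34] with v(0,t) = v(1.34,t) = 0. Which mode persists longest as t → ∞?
Eigenvalues: λₙ = 0.948n²π²/1.34².
First three modes:
  n=1: λ₁ = 0.948π²/1.34² ≈ 5.211
  n=2: λ₂ = 3.792π²/1.34² ≈ 20.843 (4× faster decay)
  n=3: λ₃ = 8.532π²/1.34² ≈ 46.897 (9× faster decay)
As t → ∞, higher modes decay exponentially faster. The n=1 mode dominates: v ~ c₁ sin(πx/1.34) e^{-λ₁t}.
Decay rate: λ₁ = 0.948π²/1.34² ≈ 5.211.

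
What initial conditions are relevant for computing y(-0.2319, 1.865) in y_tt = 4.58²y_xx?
Domain of dependence: [-8.7736, 8.3098]. Signals travel at speed 4.58, so data within |x - -0.2319| ≤ 4.58·1.865 = 8.5417 can reach the point.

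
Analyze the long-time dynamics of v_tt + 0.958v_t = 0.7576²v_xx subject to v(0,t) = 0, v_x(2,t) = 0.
Long-time behavior: v → 0. Damping (γ=0.958) dissipates energy; oscillations decay exponentially.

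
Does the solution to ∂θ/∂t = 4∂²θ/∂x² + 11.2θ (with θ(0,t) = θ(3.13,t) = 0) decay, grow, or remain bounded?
θ grows unboundedly. Reaction dominates diffusion (r=11.2 > κπ²/L²≈4.03); solution grows exponentially.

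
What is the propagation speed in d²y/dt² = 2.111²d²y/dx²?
Speed = 2.111. Information travels along characteristics x = x₀ ± 2.111t.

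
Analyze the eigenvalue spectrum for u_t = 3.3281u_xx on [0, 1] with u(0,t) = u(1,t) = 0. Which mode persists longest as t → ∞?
Eigenvalues: λₙ = 3.3281n²π².
First three modes:
  n=1: λ₁ = 3.3281π² ≈ 32.847
  n=2: λ₂ = 13.3124π² ≈ 131.388 (4× faster decay)
  n=3: λ₃ = 29.9529π² ≈ 295.623 (9× faster decay)
As t → ∞, higher modes decay exponentially faster. The n=1 mode dominates: u ~ c₁ sin(πx) e^{-λ₁t}.
Decay rate: λ₁ = 3.3281π² ≈ 32.847.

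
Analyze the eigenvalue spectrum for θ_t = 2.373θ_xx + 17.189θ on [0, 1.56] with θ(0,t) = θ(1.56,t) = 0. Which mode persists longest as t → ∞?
Eigenvalues: λₙ = 2.373n²π²/1.56² - 17.189.
First three modes:
  n=1: λ₁ = 2.373π²/1.56² - 17.189 ≈ -7.565
  n=2: λ₂ = 9.492π²/1.56² - 17.189 ≈ 21.306
  n=3: λ₃ = 21.357π²/1.56² - 17.189 ≈ 69.426
Since 2.373π²/1.56² ≈ 9.624 < 17.189, λ₁ < 0.
The n=1 mode grows fastest (−λₙ is largest for n=1) → dominates.
Asymptotic: θ ~ c₁ sin(πx/1.56) e^{7.565t} (exponential growth at rate −λ₁ ≈ 7.565).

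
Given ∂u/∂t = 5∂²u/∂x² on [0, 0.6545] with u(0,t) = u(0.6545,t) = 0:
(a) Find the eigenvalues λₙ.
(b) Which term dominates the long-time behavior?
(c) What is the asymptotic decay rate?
Eigenvalues: λₙ = 5n²π²/0.6545².
First three modes:
  n=1: λ₁ = 5π²/0.6545² ≈ 115.199
  n=2: λ₂ = 20π²/0.6545² ≈ 460.798 (4× faster decay)
  n=3: λ₃ = 45π²/0.6545² ≈ 1036.795 (9× faster decay)
As t → ∞, higher modes decay exponentially faster. The n=1 mode dominates: u ~ c₁ sin(πx/0.6545) e^{-λ₁t}.
Decay rate: λ₁ = 5π²/0.6545² ≈ 115.199.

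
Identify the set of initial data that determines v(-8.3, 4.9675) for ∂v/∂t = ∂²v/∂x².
The entire real line. The heat equation has infinite propagation speed: any initial disturbance instantly affects all points (though exponentially small far away).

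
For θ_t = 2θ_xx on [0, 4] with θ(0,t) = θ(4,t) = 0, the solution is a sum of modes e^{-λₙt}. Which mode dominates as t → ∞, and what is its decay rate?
Eigenvalues: λₙ = 2n²π²/4².
First three modes:
  n=1: λ₁ = 2π²/4² ≈ 1.234
  n=2: λ₂ = 8π²/4² ≈ 4.935 (4× faster decay)
  n=3: λ₃ = 18π²/4² ≈ 11.103 (9× faster decay)
As t → ∞, higher modes decay exponentially faster. The n=1 mode dominates: θ ~ c₁ sin(πx/4) e^{-λ₁t}.
Decay rate: λ₁ = 2π²/4² ≈ 1.234.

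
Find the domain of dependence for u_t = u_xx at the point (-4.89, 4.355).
The entire real line. The heat equation has infinite propagation speed: any initial disturbance instantly affects all points (though exponentially small far away).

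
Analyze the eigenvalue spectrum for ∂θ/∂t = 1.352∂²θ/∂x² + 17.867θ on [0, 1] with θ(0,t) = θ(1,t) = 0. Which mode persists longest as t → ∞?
Eigenvalues: λₙ = 1.352n²π²/1² - 17.867.
First three modes:
  n=1: λ₁ = 1.352π² - 17.867 ≈ -4.523
  n=2: λ₂ = 5.408π² - 17.867 ≈ 35.508
  n=3: λ₃ = 12.168π² - 17.867 ≈ 102.226
Since 1.352π² ≈ 13.344 < 17.867, λ₁ < 0.
The n=1 mode grows fastest (−λₙ is largest for n=1) → dominates.
Asymptotic: θ ~ c₁ sin(πx/1) e^{4.523t} (exponential growth at rate −λ₁ ≈ 4.523).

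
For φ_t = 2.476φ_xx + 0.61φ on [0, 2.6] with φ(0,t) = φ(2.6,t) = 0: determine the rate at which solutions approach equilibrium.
Eigenvalues: λₙ = 2.476n²π²/2.6² - 0.61.
First three modes:
  n=1: λ₁ = 2.476π²/2.6² - 0.61 ≈ 3.005
  n=2: λ₂ = 9.904π²/2.6² - 0.61 ≈ 13.85
  n=3: λ₃ = 22.284π²/2.6² - 0.61 ≈ 31.925
Since 2.476π²/2.6² ≈ 3.615 > 0.61, all λₙ > 0.
The n=1 mode decays slowest → dominates as t → ∞.
Asymptotic: φ ~ c₁ sin(πx/2.6) e^{-λ₁t} with decay rate λ₁ ≈ 3.005.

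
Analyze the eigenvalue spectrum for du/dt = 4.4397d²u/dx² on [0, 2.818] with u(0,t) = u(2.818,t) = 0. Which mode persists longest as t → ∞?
Eigenvalues: λₙ = 4.4397n²π²/2.818².
First three modes:
  n=1: λ₁ = 4.4397π²/2.818² ≈ 5.518
  n=2: λ₂ = 17.7588π²/2.818² ≈ 22.071 (4× faster decay)
  n=3: λ₃ = 39.9573π²/2.818² ≈ 49.661 (9× faster decay)
As t → ∞, higher modes decay exponentially faster. The n=1 mode dominates: u ~ c₁ sin(πx/2.818) e^{-λ₁t}.
Decay rate: λ₁ = 4.4397π²/2.818² ≈ 5.518.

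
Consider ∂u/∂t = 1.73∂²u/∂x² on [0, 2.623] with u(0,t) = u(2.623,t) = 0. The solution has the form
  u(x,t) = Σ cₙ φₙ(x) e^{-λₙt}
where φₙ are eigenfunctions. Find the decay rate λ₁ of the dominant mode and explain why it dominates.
Eigenvalues: λₙ = 1.73n²π²/2.623².
First three modes:
  n=1: λ₁ = 1.73π²/2.623² ≈ 2.482
  n=2: λ₂ = 6.92π²/2.623² ≈ 9.927 (4× faster decay)
  n=3: λ₃ = 15.57π²/2.623² ≈ 22.335 (9× faster decay)
As t → ∞, higher modes decay exponentially faster. The n=1 mode dominates: u ~ c₁ sin(πx/2.623) e^{-λ₁t}.
Decay rate: λ₁ = 1.73π²/2.623² ≈ 2.482.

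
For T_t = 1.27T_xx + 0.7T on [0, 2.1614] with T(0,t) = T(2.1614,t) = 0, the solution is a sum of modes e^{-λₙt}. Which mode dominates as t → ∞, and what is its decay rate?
Eigenvalues: λₙ = 1.27n²π²/2.1614² - 0.7.
First three modes:
  n=1: λ₁ = 1.27π²/2.1614² - 0.7 ≈ 1.983
  n=2: λ₂ = 5.08π²/2.1614² - 0.7 ≈ 10.032
  n=3: λ₃ = 11.43π²/2.1614² - 0.7 ≈ 23.448
Since 1.27π²/2.1614² ≈ 2.683 > 0.7, all λₙ > 0.
The n=1 mode decays slowest → dominates as t → ∞.
Asymptotic: T ~ c₁ sin(πx/2.1614) e^{-λ₁t} with decay rate λ₁ ≈ 1.983.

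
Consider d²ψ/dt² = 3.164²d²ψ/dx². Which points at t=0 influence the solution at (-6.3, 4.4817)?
Domain of dependence: [-20.4800988, 7.8800988]. Signals travel at speed 3.164, so data within |x - -6.3| ≤ 3.164·4.4817 = 14.1800988 can reach the point.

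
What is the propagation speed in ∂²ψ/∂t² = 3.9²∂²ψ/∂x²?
Speed = 3.9. Information travels along characteristics x = x₀ ± 3.9t.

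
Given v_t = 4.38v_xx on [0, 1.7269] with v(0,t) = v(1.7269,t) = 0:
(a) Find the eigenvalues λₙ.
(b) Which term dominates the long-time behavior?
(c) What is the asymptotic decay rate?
Eigenvalues: λₙ = 4.38n²π²/1.7269².
First three modes:
  n=1: λ₁ = 4.38π²/1.7269² ≈ 14.496
  n=2: λ₂ = 17.52π²/1.7269² ≈ 57.983 (4× faster decay)
  n=3: λ₃ = 39.42π²/1.7269² ≈ 130.461 (9× faster decay)
As t → ∞, higher modes decay exponentially faster. The n=1 mode dominates: v ~ c₁ sin(πx/1.7269) e^{-λ₁t}.
Decay rate: λ₁ = 4.38π²/1.7269² ≈ 14.496.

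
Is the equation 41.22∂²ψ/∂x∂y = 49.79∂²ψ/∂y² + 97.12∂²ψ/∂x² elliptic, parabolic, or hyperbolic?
Rewriting in standard form: -97.12∂²ψ/∂x² + 41.22∂²ψ/∂x∂y - 49.79∂²ψ/∂y² = 0. Computing B² - 4AC with A = -97.12, B = 41.22, C = -49.79: discriminant = -17643.3308 (negative). Answer: elliptic.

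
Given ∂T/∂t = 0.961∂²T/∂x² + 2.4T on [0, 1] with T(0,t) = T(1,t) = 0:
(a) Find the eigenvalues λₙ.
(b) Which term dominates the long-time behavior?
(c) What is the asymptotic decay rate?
Eigenvalues: λₙ = 0.961n²π²/1² - 2.4.
First three modes:
  n=1: λ₁ = 0.961π² - 2.4 ≈ 7.085
  n=2: λ₂ = 3.844π² - 2.4 ≈ 35.539
  n=3: λ₃ = 8.649π² - 2.4 ≈ 82.962
Since 0.961π² ≈ 9.485 > 2.4, all λₙ > 0.
The n=1 mode decays slowest → dominates as t → ∞.
Asymptotic: T ~ c₁ sin(πx/1) e^{-λ₁t} with decay rate λ₁ ≈ 7.085.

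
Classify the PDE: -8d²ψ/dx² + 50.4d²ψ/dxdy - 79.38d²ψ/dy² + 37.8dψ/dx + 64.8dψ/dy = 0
A = -8, B = 50.4, C = -79.38. Discriminant B² - 4AC = 0. Since 0 = 0, parabolic.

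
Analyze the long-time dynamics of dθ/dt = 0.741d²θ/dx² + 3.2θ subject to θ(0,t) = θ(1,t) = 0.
Long-time behavior: θ → 0. Diffusion dominates reaction (r=3.2 < κπ²/L²≈7.31); solution decays.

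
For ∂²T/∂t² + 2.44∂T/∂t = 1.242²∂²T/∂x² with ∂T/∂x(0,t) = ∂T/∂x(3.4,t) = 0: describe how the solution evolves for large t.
T → constant (steady state). Damping (γ=2.44) dissipates the nonconstant modes; with Neumann BCs the spatial average obeys M''+γM'=0 and tends to a finite limit.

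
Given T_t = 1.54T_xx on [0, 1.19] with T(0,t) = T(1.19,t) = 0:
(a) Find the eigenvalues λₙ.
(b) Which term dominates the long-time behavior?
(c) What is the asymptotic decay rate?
Eigenvalues: λₙ = 1.54n²π²/1.19².
First three modes:
  n=1: λ₁ = 1.54π²/1.19² ≈ 10.733
  n=2: λ₂ = 6.16π²/1.19² ≈ 42.933 (4× faster decay)
  n=3: λ₃ = 13.86π²/1.19² ≈ 96.598 (9× faster decay)
As t → ∞, higher modes decay exponentially faster. The n=1 mode dominates: T ~ c₁ sin(πx/1.19) e^{-λ₁t}.
Decay rate: λ₁ = 1.54π²/1.19² ≈ 10.733.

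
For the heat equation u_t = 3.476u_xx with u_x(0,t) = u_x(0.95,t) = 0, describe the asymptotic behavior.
u → constant (steady state). Heat is conserved (no flux at boundaries); solution approaches the spatial average.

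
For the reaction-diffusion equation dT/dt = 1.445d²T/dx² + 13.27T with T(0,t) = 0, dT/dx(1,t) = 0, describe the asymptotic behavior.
T grows unboundedly. Reaction dominates diffusion (r=13.27 > κπ²/(4L²)≈3.57); solution grows exponentially.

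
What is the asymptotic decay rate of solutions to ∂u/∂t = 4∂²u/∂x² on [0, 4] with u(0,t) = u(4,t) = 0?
Eigenvalues: λₙ = 4n²π²/4².
First three modes:
  n=1: λ₁ = 4π²/4² ≈ 2.467
  n=2: λ₂ = 16π²/4² ≈ 9.87 (4× faster decay)
  n=3: λ₃ = 36π²/4² ≈ 22.207 (9× faster decay)
As t → ∞, higher modes decay exponentially faster. The n=1 mode dominates: u ~ c₁ sin(πx/4) e^{-λ₁t}.
Decay rate: λ₁ = 4π²/4² ≈ 2.467.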